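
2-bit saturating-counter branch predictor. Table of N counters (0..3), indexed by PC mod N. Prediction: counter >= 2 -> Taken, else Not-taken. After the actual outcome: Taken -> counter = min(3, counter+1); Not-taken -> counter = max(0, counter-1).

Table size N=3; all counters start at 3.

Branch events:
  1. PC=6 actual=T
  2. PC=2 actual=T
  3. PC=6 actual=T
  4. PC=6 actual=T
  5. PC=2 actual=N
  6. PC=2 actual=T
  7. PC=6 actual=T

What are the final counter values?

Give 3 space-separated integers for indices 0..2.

Ev 1: PC=6 idx=0 pred=T actual=T -> ctr[0]=3
Ev 2: PC=2 idx=2 pred=T actual=T -> ctr[2]=3
Ev 3: PC=6 idx=0 pred=T actual=T -> ctr[0]=3
Ev 4: PC=6 idx=0 pred=T actual=T -> ctr[0]=3
Ev 5: PC=2 idx=2 pred=T actual=N -> ctr[2]=2
Ev 6: PC=2 idx=2 pred=T actual=T -> ctr[2]=3
Ev 7: PC=6 idx=0 pred=T actual=T -> ctr[0]=3

Answer: 3 3 3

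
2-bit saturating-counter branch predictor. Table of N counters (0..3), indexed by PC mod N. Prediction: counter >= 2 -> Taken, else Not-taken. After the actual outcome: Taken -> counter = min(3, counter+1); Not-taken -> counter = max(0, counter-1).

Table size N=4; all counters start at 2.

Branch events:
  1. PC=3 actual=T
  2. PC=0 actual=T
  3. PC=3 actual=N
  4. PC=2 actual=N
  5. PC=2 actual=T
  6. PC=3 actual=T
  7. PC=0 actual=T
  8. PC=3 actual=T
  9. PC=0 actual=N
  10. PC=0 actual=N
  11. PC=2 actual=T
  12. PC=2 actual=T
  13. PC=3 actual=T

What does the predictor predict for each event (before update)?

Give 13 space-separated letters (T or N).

Answer: T T T T N T T T T T T T T

Derivation:
Ev 1: PC=3 idx=3 pred=T actual=T -> ctr[3]=3
Ev 2: PC=0 idx=0 pred=T actual=T -> ctr[0]=3
Ev 3: PC=3 idx=3 pred=T actual=N -> ctr[3]=2
Ev 4: PC=2 idx=2 pred=T actual=N -> ctr[2]=1
Ev 5: PC=2 idx=2 pred=N actual=T -> ctr[2]=2
Ev 6: PC=3 idx=3 pred=T actual=T -> ctr[3]=3
Ev 7: PC=0 idx=0 pred=T actual=T -> ctr[0]=3
Ev 8: PC=3 idx=3 pred=T actual=T -> ctr[3]=3
Ev 9: PC=0 idx=0 pred=T actual=N -> ctr[0]=2
Ev 10: PC=0 idx=0 pred=T actual=N -> ctr[0]=1
Ev 11: PC=2 idx=2 pred=T actual=T -> ctr[2]=3
Ev 12: PC=2 idx=2 pred=T actual=T -> ctr[2]=3
Ev 13: PC=3 idx=3 pred=T actual=T -> ctr[3]=3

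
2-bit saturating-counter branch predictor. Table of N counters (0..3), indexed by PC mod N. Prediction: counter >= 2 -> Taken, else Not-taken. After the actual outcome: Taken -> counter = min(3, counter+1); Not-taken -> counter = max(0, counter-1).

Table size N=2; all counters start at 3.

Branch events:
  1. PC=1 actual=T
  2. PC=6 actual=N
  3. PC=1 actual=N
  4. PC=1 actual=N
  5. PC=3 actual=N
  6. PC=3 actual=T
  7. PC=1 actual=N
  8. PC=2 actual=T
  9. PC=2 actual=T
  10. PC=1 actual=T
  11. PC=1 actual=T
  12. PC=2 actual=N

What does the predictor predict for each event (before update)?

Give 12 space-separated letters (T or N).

Answer: T T T T N N N T T N N T

Derivation:
Ev 1: PC=1 idx=1 pred=T actual=T -> ctr[1]=3
Ev 2: PC=6 idx=0 pred=T actual=N -> ctr[0]=2
Ev 3: PC=1 idx=1 pred=T actual=N -> ctr[1]=2
Ev 4: PC=1 idx=1 pred=T actual=N -> ctr[1]=1
Ev 5: PC=3 idx=1 pred=N actual=N -> ctr[1]=0
Ev 6: PC=3 idx=1 pred=N actual=T -> ctr[1]=1
Ev 7: PC=1 idx=1 pred=N actual=N -> ctr[1]=0
Ev 8: PC=2 idx=0 pred=T actual=T -> ctr[0]=3
Ev 9: PC=2 idx=0 pred=T actual=T -> ctr[0]=3
Ev 10: PC=1 idx=1 pred=N actual=T -> ctr[1]=1
Ev 11: PC=1 idx=1 pred=N actual=T -> ctr[1]=2
Ev 12: PC=2 idx=0 pred=T actual=N -> ctr[0]=2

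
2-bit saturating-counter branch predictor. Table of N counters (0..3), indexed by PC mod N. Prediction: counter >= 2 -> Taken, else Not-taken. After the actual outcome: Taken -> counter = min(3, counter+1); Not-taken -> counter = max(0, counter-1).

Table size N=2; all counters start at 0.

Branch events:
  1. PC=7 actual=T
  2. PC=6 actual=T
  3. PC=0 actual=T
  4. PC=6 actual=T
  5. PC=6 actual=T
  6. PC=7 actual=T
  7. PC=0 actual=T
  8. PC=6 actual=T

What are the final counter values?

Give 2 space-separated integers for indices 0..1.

Answer: 3 2

Derivation:
Ev 1: PC=7 idx=1 pred=N actual=T -> ctr[1]=1
Ev 2: PC=6 idx=0 pred=N actual=T -> ctr[0]=1
Ev 3: PC=0 idx=0 pred=N actual=T -> ctr[0]=2
Ev 4: PC=6 idx=0 pred=T actual=T -> ctr[0]=3
Ev 5: PC=6 idx=0 pred=T actual=T -> ctr[0]=3
Ev 6: PC=7 idx=1 pred=N actual=T -> ctr[1]=2
Ev 7: PC=0 idx=0 pred=T actual=T -> ctr[0]=3
Ev 8: PC=6 idx=0 pred=T actual=T -> ctr[0]=3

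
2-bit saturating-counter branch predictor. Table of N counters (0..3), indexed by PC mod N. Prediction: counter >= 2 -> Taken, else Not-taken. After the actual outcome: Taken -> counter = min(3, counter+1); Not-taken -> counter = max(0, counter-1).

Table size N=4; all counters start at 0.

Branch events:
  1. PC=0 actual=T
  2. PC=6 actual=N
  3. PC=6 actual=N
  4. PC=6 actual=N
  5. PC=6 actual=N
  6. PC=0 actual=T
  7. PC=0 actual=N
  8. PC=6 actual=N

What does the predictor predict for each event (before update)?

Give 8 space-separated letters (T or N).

Ev 1: PC=0 idx=0 pred=N actual=T -> ctr[0]=1
Ev 2: PC=6 idx=2 pred=N actual=N -> ctr[2]=0
Ev 3: PC=6 idx=2 pred=N actual=N -> ctr[2]=0
Ev 4: PC=6 idx=2 pred=N actual=N -> ctr[2]=0
Ev 5: PC=6 idx=2 pred=N actual=N -> ctr[2]=0
Ev 6: PC=0 idx=0 pred=N actual=T -> ctr[0]=2
Ev 7: PC=0 idx=0 pred=T actual=N -> ctr[0]=1
Ev 8: PC=6 idx=2 pred=N actual=N -> ctr[2]=0

Answer: N N N N N N T N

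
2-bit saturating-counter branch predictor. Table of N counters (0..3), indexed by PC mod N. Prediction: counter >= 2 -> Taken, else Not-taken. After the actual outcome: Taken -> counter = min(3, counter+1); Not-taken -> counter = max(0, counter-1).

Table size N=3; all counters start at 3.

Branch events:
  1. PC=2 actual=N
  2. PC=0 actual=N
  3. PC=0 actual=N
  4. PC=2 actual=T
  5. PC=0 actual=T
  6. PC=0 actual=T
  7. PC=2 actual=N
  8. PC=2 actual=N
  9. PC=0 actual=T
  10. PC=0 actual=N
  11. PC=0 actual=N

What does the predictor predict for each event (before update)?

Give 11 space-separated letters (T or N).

Answer: T T T T N T T T T T T

Derivation:
Ev 1: PC=2 idx=2 pred=T actual=N -> ctr[2]=2
Ev 2: PC=0 idx=0 pred=T actual=N -> ctr[0]=2
Ev 3: PC=0 idx=0 pred=T actual=N -> ctr[0]=1
Ev 4: PC=2 idx=2 pred=T actual=T -> ctr[2]=3
Ev 5: PC=0 idx=0 pred=N actual=T -> ctr[0]=2
Ev 6: PC=0 idx=0 pred=T actual=T -> ctr[0]=3
Ev 7: PC=2 idx=2 pred=T actual=N -> ctr[2]=2
Ev 8: PC=2 idx=2 pred=T actual=N -> ctr[2]=1
Ev 9: PC=0 idx=0 pred=T actual=T -> ctr[0]=3
Ev 10: PC=0 idx=0 pred=T actual=N -> ctr[0]=2
Ev 11: PC=0 idx=0 pred=T actual=N -> ctr[0]=1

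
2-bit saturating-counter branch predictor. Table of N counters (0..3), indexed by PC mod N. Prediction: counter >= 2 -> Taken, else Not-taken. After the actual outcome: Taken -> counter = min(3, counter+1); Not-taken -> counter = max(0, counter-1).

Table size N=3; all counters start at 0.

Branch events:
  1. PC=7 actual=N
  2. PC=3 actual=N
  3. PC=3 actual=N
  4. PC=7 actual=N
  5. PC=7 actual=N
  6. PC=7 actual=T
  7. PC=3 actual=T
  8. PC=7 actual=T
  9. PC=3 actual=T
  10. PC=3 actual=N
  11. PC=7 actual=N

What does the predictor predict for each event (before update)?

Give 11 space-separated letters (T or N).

Ev 1: PC=7 idx=1 pred=N actual=N -> ctr[1]=0
Ev 2: PC=3 idx=0 pred=N actual=N -> ctr[0]=0
Ev 3: PC=3 idx=0 pred=N actual=N -> ctr[0]=0
Ev 4: PC=7 idx=1 pred=N actual=N -> ctr[1]=0
Ev 5: PC=7 idx=1 pred=N actual=N -> ctr[1]=0
Ev 6: PC=7 idx=1 pred=N actual=T -> ctr[1]=1
Ev 7: PC=3 idx=0 pred=N actual=T -> ctr[0]=1
Ev 8: PC=7 idx=1 pred=N actual=T -> ctr[1]=2
Ev 9: PC=3 idx=0 pred=N actual=T -> ctr[0]=2
Ev 10: PC=3 idx=0 pred=T actual=N -> ctr[0]=1
Ev 11: PC=7 idx=1 pred=T actual=N -> ctr[1]=1

Answer: N N N N N N N N N T T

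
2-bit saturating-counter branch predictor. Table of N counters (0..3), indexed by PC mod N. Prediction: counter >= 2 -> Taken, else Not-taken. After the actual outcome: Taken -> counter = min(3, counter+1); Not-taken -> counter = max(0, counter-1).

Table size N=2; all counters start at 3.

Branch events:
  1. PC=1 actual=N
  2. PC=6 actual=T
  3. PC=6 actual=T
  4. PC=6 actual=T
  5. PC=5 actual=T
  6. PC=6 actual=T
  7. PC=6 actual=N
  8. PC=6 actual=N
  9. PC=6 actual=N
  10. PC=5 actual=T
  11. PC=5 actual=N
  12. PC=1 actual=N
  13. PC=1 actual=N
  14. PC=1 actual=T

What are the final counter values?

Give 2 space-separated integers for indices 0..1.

Answer: 0 1

Derivation:
Ev 1: PC=1 idx=1 pred=T actual=N -> ctr[1]=2
Ev 2: PC=6 idx=0 pred=T actual=T -> ctr[0]=3
Ev 3: PC=6 idx=0 pred=T actual=T -> ctr[0]=3
Ev 4: PC=6 idx=0 pred=T actual=T -> ctr[0]=3
Ev 5: PC=5 idx=1 pred=T actual=T -> ctr[1]=3
Ev 6: PC=6 idx=0 pred=T actual=T -> ctr[0]=3
Ev 7: PC=6 idx=0 pred=T actual=N -> ctr[0]=2
Ev 8: PC=6 idx=0 pred=T actual=N -> ctr[0]=1
Ev 9: PC=6 idx=0 pred=N actual=N -> ctr[0]=0
Ev 10: PC=5 idx=1 pred=T actual=T -> ctr[1]=3
Ev 11: PC=5 idx=1 pred=T actual=N -> ctr[1]=2
Ev 12: PC=1 idx=1 pred=T actual=N -> ctr[1]=1
Ev 13: PC=1 idx=1 pred=N actual=N -> ctr[1]=0
Ev 14: PC=1 idx=1 pred=N actual=T -> ctr[1]=1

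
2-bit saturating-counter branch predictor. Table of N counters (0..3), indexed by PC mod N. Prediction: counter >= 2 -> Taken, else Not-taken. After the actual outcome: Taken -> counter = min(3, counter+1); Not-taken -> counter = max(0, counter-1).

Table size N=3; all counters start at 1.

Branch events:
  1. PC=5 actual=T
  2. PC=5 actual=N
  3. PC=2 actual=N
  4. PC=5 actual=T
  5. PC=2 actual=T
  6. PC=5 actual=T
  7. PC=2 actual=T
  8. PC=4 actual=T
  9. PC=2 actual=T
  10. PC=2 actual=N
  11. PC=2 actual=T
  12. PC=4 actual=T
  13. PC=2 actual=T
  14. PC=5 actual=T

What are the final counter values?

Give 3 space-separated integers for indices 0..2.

Answer: 1 3 3

Derivation:
Ev 1: PC=5 idx=2 pred=N actual=T -> ctr[2]=2
Ev 2: PC=5 idx=2 pred=T actual=N -> ctr[2]=1
Ev 3: PC=2 idx=2 pred=N actual=N -> ctr[2]=0
Ev 4: PC=5 idx=2 pred=N actual=T -> ctr[2]=1
Ev 5: PC=2 idx=2 pred=N actual=T -> ctr[2]=2
Ev 6: PC=5 idx=2 pred=T actual=T -> ctr[2]=3
Ev 7: PC=2 idx=2 pred=T actual=T -> ctr[2]=3
Ev 8: PC=4 idx=1 pred=N actual=T -> ctr[1]=2
Ev 9: PC=2 idx=2 pred=T actual=T -> ctr[2]=3
Ev 10: PC=2 idx=2 pred=T actual=N -> ctr[2]=2
Ev 11: PC=2 idx=2 pred=T actual=T -> ctr[2]=3
Ev 12: PC=4 idx=1 pred=T actual=T -> ctr[1]=3
Ev 13: PC=2 idx=2 pred=T actual=T -> ctr[2]=3
Ev 14: PC=5 idx=2 pred=T actual=T -> ctr[2]=3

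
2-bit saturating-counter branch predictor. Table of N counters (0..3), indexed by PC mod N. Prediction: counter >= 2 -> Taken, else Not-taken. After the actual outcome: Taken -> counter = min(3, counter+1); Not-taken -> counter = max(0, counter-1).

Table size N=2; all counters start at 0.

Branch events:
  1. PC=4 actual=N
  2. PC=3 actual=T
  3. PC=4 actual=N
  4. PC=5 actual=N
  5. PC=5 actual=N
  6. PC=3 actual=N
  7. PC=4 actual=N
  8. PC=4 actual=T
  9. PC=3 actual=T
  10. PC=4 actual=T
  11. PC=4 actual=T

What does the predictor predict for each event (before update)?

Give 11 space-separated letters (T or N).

Ev 1: PC=4 idx=0 pred=N actual=N -> ctr[0]=0
Ev 2: PC=3 idx=1 pred=N actual=T -> ctr[1]=1
Ev 3: PC=4 idx=0 pred=N actual=N -> ctr[0]=0
Ev 4: PC=5 idx=1 pred=N actual=N -> ctr[1]=0
Ev 5: PC=5 idx=1 pred=N actual=N -> ctr[1]=0
Ev 6: PC=3 idx=1 pred=N actual=N -> ctr[1]=0
Ev 7: PC=4 idx=0 pred=N actual=N -> ctr[0]=0
Ev 8: PC=4 idx=0 pred=N actual=T -> ctr[0]=1
Ev 9: PC=3 idx=1 pred=N actual=T -> ctr[1]=1
Ev 10: PC=4 idx=0 pred=N actual=T -> ctr[0]=2
Ev 11: PC=4 idx=0 pred=T actual=T -> ctr[0]=3

Answer: N N N N N N N N N N T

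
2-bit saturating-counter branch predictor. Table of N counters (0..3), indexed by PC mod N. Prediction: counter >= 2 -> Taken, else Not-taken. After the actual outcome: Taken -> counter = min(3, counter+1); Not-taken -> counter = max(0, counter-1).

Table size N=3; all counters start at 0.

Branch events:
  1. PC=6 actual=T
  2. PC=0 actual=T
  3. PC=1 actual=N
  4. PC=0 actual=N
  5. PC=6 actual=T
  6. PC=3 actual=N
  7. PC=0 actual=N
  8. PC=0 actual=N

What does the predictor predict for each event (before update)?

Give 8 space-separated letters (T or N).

Ev 1: PC=6 idx=0 pred=N actual=T -> ctr[0]=1
Ev 2: PC=0 idx=0 pred=N actual=T -> ctr[0]=2
Ev 3: PC=1 idx=1 pred=N actual=N -> ctr[1]=0
Ev 4: PC=0 idx=0 pred=T actual=N -> ctr[0]=1
Ev 5: PC=6 idx=0 pred=N actual=T -> ctr[0]=2
Ev 6: PC=3 idx=0 pred=T actual=N -> ctr[0]=1
Ev 7: PC=0 idx=0 pred=N actual=N -> ctr[0]=0
Ev 8: PC=0 idx=0 pred=N actual=N -> ctr[0]=0

Answer: N N N T N T N N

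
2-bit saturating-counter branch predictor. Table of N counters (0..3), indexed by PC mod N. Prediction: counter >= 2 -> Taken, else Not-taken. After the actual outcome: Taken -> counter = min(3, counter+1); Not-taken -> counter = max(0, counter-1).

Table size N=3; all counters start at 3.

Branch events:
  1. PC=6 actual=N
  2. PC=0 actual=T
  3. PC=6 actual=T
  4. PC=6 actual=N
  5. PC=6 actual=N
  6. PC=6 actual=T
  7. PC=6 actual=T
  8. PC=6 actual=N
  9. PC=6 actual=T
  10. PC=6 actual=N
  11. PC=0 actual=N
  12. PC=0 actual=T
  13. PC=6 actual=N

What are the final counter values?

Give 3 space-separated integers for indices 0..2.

Ev 1: PC=6 idx=0 pred=T actual=N -> ctr[0]=2
Ev 2: PC=0 idx=0 pred=T actual=T -> ctr[0]=3
Ev 3: PC=6 idx=0 pred=T actual=T -> ctr[0]=3
Ev 4: PC=6 idx=0 pred=T actual=N -> ctr[0]=2
Ev 5: PC=6 idx=0 pred=T actual=N -> ctr[0]=1
Ev 6: PC=6 idx=0 pred=N actual=T -> ctr[0]=2
Ev 7: PC=6 idx=0 pred=T actual=T -> ctr[0]=3
Ev 8: PC=6 idx=0 pred=T actual=N -> ctr[0]=2
Ev 9: PC=6 idx=0 pred=T actual=T -> ctr[0]=3
Ev 10: PC=6 idx=0 pred=T actual=N -> ctr[0]=2
Ev 11: PC=0 idx=0 pred=T actual=N -> ctr[0]=1
Ev 12: PC=0 idx=0 pred=N actual=T -> ctr[0]=2
Ev 13: PC=6 idx=0 pred=T actual=N -> ctr[0]=1

Answer: 1 3 3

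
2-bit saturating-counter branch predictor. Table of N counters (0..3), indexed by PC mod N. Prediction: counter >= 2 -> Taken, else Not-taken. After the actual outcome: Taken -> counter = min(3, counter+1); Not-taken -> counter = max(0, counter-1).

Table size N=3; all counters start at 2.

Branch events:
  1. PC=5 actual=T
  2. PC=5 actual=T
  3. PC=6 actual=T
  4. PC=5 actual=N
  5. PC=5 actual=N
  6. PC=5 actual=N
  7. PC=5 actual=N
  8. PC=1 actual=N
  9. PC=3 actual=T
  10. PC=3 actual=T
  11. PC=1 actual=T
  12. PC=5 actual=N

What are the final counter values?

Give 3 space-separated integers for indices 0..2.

Ev 1: PC=5 idx=2 pred=T actual=T -> ctr[2]=3
Ev 2: PC=5 idx=2 pred=T actual=T -> ctr[2]=3
Ev 3: PC=6 idx=0 pred=T actual=T -> ctr[0]=3
Ev 4: PC=5 idx=2 pred=T actual=N -> ctr[2]=2
Ev 5: PC=5 idx=2 pred=T actual=N -> ctr[2]=1
Ev 6: PC=5 idx=2 pred=N actual=N -> ctr[2]=0
Ev 7: PC=5 idx=2 pred=N actual=N -> ctr[2]=0
Ev 8: PC=1 idx=1 pred=T actual=N -> ctr[1]=1
Ev 9: PC=3 idx=0 pred=T actual=T -> ctr[0]=3
Ev 10: PC=3 idx=0 pred=T actual=T -> ctr[0]=3
Ev 11: PC=1 idx=1 pred=N actual=T -> ctr[1]=2
Ev 12: PC=5 idx=2 pred=N actual=N -> ctr[2]=0

Answer: 3 2 0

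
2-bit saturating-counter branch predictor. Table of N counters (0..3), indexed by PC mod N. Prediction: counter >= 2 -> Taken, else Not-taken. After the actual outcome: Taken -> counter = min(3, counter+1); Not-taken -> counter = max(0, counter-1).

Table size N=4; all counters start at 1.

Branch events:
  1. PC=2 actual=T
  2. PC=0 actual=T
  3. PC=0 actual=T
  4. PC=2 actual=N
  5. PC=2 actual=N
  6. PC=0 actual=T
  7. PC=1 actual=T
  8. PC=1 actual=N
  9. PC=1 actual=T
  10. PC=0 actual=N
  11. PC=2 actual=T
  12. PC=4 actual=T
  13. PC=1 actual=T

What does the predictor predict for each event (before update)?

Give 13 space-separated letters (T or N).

Ev 1: PC=2 idx=2 pred=N actual=T -> ctr[2]=2
Ev 2: PC=0 idx=0 pred=N actual=T -> ctr[0]=2
Ev 3: PC=0 idx=0 pred=T actual=T -> ctr[0]=3
Ev 4: PC=2 idx=2 pred=T actual=N -> ctr[2]=1
Ev 5: PC=2 idx=2 pred=N actual=N -> ctr[2]=0
Ev 6: PC=0 idx=0 pred=T actual=T -> ctr[0]=3
Ev 7: PC=1 idx=1 pred=N actual=T -> ctr[1]=2
Ev 8: PC=1 idx=1 pred=T actual=N -> ctr[1]=1
Ev 9: PC=1 idx=1 pred=N actual=T -> ctr[1]=2
Ev 10: PC=0 idx=0 pred=T actual=N -> ctr[0]=2
Ev 11: PC=2 idx=2 pred=N actual=T -> ctr[2]=1
Ev 12: PC=4 idx=0 pred=T actual=T -> ctr[0]=3
Ev 13: PC=1 idx=1 pred=T actual=T -> ctr[1]=3

Answer: N N T T N T N T N T N T T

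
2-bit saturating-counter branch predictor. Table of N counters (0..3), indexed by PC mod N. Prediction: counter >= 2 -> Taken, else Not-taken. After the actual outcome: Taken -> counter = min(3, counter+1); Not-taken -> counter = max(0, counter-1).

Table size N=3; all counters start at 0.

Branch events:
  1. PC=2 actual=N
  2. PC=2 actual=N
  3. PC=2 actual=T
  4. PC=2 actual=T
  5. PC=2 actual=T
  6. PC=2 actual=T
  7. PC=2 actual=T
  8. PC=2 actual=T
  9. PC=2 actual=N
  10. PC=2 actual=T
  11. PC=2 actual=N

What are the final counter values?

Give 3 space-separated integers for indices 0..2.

Ev 1: PC=2 idx=2 pred=N actual=N -> ctr[2]=0
Ev 2: PC=2 idx=2 pred=N actual=N -> ctr[2]=0
Ev 3: PC=2 idx=2 pred=N actual=T -> ctr[2]=1
Ev 4: PC=2 idx=2 pred=N actual=T -> ctr[2]=2
Ev 5: PC=2 idx=2 pred=T actual=T -> ctr[2]=3
Ev 6: PC=2 idx=2 pred=T actual=T -> ctr[2]=3
Ev 7: PC=2 idx=2 pred=T actual=T -> ctr[2]=3
Ev 8: PC=2 idx=2 pred=T actual=T -> ctr[2]=3
Ev 9: PC=2 idx=2 pred=T actual=N -> ctr[2]=2
Ev 10: PC=2 idx=2 pred=T actual=T -> ctr[2]=3
Ev 11: PC=2 idx=2 pred=T actual=N -> ctr[2]=2

Answer: 0 0 2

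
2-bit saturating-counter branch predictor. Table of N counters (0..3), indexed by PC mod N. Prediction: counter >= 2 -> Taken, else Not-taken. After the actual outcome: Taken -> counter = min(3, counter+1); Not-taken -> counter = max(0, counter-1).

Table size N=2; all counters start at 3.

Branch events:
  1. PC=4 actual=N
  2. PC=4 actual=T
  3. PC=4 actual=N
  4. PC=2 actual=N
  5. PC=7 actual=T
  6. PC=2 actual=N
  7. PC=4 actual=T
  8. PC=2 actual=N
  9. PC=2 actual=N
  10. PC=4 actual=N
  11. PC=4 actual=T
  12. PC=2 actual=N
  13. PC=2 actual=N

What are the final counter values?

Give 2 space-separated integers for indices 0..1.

Answer: 0 3

Derivation:
Ev 1: PC=4 idx=0 pred=T actual=N -> ctr[0]=2
Ev 2: PC=4 idx=0 pred=T actual=T -> ctr[0]=3
Ev 3: PC=4 idx=0 pred=T actual=N -> ctr[0]=2
Ev 4: PC=2 idx=0 pred=T actual=N -> ctr[0]=1
Ev 5: PC=7 idx=1 pred=T actual=T -> ctr[1]=3
Ev 6: PC=2 idx=0 pred=N actual=N -> ctr[0]=0
Ev 7: PC=4 idx=0 pred=N actual=T -> ctr[0]=1
Ev 8: PC=2 idx=0 pred=N actual=N -> ctr[0]=0
Ev 9: PC=2 idx=0 pred=N actual=N -> ctr[0]=0
Ev 10: PC=4 idx=0 pred=N actual=N -> ctr[0]=0
Ev 11: PC=4 idx=0 pred=N actual=T -> ctr[0]=1
Ev 12: PC=2 idx=0 pred=N actual=N -> ctr[0]=0
Ev 13: PC=2 idx=0 pred=N actual=N -> ctr[0]=0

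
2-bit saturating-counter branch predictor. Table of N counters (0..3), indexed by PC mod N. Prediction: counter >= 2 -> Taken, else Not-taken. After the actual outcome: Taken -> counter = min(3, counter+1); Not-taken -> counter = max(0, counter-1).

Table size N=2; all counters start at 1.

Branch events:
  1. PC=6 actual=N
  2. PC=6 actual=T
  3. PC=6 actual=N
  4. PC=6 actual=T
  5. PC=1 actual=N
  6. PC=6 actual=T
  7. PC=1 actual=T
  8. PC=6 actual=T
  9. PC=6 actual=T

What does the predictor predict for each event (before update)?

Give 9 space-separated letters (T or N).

Answer: N N N N N N N T T

Derivation:
Ev 1: PC=6 idx=0 pred=N actual=N -> ctr[0]=0
Ev 2: PC=6 idx=0 pred=N actual=T -> ctr[0]=1
Ev 3: PC=6 idx=0 pred=N actual=N -> ctr[0]=0
Ev 4: PC=6 idx=0 pred=N actual=T -> ctr[0]=1
Ev 5: PC=1 idx=1 pred=N actual=N -> ctr[1]=0
Ev 6: PC=6 idx=0 pred=N actual=T -> ctr[0]=2
Ev 7: PC=1 idx=1 pred=N actual=T -> ctr[1]=1
Ev 8: PC=6 idx=0 pred=T actual=T -> ctr[0]=3
Ev 9: PC=6 idx=0 pred=T actual=T -> ctr[0]=3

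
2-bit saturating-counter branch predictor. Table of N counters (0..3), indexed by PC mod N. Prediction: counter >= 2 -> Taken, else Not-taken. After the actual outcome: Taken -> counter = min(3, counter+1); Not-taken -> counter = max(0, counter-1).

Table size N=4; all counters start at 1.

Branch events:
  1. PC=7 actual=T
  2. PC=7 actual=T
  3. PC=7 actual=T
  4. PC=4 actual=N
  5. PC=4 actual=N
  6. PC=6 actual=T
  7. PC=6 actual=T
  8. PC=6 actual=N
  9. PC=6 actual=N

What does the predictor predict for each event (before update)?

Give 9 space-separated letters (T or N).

Answer: N T T N N N T T T

Derivation:
Ev 1: PC=7 idx=3 pred=N actual=T -> ctr[3]=2
Ev 2: PC=7 idx=3 pred=T actual=T -> ctr[3]=3
Ev 3: PC=7 idx=3 pred=T actual=T -> ctr[3]=3
Ev 4: PC=4 idx=0 pred=N actual=N -> ctr[0]=0
Ev 5: PC=4 idx=0 pred=N actual=N -> ctr[0]=0
Ev 6: PC=6 idx=2 pred=N actual=T -> ctr[2]=2
Ev 7: PC=6 idx=2 pred=T actual=T -> ctr[2]=3
Ev 8: PC=6 idx=2 pred=T actual=N -> ctr[2]=2
Ev 9: PC=6 idx=2 pred=T actual=N -> ctr[2]=1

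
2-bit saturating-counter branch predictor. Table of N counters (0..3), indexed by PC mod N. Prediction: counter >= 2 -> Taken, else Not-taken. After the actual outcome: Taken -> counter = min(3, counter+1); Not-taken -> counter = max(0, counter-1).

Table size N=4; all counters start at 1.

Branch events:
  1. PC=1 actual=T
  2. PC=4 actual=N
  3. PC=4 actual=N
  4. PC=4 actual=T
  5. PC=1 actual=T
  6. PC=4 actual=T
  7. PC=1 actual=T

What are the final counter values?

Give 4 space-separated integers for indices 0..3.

Ev 1: PC=1 idx=1 pred=N actual=T -> ctr[1]=2
Ev 2: PC=4 idx=0 pred=N actual=N -> ctr[0]=0
Ev 3: PC=4 idx=0 pred=N actual=N -> ctr[0]=0
Ev 4: PC=4 idx=0 pred=N actual=T -> ctr[0]=1
Ev 5: PC=1 idx=1 pred=T actual=T -> ctr[1]=3
Ev 6: PC=4 idx=0 pred=N actual=T -> ctr[0]=2
Ev 7: PC=1 idx=1 pred=T actual=T -> ctr[1]=3

Answer: 2 3 1 1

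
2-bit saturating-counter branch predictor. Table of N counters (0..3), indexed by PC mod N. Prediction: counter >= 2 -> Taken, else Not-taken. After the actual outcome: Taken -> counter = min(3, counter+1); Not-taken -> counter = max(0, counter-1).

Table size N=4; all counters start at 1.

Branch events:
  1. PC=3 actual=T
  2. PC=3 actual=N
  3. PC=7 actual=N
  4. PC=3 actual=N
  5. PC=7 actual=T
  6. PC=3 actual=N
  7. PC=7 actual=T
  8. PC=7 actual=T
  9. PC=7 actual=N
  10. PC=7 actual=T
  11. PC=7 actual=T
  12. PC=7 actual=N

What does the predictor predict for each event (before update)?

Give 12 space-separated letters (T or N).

Ev 1: PC=3 idx=3 pred=N actual=T -> ctr[3]=2
Ev 2: PC=3 idx=3 pred=T actual=N -> ctr[3]=1
Ev 3: PC=7 idx=3 pred=N actual=N -> ctr[3]=0
Ev 4: PC=3 idx=3 pred=N actual=N -> ctr[3]=0
Ev 5: PC=7 idx=3 pred=N actual=T -> ctr[3]=1
Ev 6: PC=3 idx=3 pred=N actual=N -> ctr[3]=0
Ev 7: PC=7 idx=3 pred=N actual=T -> ctr[3]=1
Ev 8: PC=7 idx=3 pred=N actual=T -> ctr[3]=2
Ev 9: PC=7 idx=3 pred=T actual=N -> ctr[3]=1
Ev 10: PC=7 idx=3 pred=N actual=T -> ctr[3]=2
Ev 11: PC=7 idx=3 pred=T actual=T -> ctr[3]=3
Ev 12: PC=7 idx=3 pred=T actual=N -> ctr[3]=2

Answer: N T N N N N N N T N T T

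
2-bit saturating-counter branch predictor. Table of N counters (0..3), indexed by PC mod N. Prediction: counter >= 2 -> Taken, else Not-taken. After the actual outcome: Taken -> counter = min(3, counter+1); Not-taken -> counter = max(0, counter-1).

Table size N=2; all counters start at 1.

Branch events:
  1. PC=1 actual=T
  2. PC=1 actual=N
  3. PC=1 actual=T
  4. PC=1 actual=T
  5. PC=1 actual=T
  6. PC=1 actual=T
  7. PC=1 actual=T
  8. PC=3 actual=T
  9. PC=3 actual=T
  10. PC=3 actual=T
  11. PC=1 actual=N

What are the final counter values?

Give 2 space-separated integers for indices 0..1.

Ev 1: PC=1 idx=1 pred=N actual=T -> ctr[1]=2
Ev 2: PC=1 idx=1 pred=T actual=N -> ctr[1]=1
Ev 3: PC=1 idx=1 pred=N actual=T -> ctr[1]=2
Ev 4: PC=1 idx=1 pred=T actual=T -> ctr[1]=3
Ev 5: PC=1 idx=1 pred=T actual=T -> ctr[1]=3
Ev 6: PC=1 idx=1 pred=T actual=T -> ctr[1]=3
Ev 7: PC=1 idx=1 pred=T actual=T -> ctr[1]=3
Ev 8: PC=3 idx=1 pred=T actual=T -> ctr[1]=3
Ev 9: PC=3 idx=1 pred=T actual=T -> ctr[1]=3
Ev 10: PC=3 idx=1 pred=T actual=T -> ctr[1]=3
Ev 11: PC=1 idx=1 pred=T actual=N -> ctr[1]=2

Answer: 1 2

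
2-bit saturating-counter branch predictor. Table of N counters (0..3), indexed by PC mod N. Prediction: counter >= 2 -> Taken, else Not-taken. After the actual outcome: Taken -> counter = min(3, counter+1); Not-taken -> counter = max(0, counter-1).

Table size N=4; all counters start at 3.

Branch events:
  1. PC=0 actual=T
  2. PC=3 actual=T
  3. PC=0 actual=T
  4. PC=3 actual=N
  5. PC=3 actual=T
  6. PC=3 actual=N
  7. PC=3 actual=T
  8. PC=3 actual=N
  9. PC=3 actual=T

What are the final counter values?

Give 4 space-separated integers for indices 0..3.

Answer: 3 3 3 3

Derivation:
Ev 1: PC=0 idx=0 pred=T actual=T -> ctr[0]=3
Ev 2: PC=3 idx=3 pred=T actual=T -> ctr[3]=3
Ev 3: PC=0 idx=0 pred=T actual=T -> ctr[0]=3
Ev 4: PC=3 idx=3 pred=T actual=N -> ctr[3]=2
Ev 5: PC=3 idx=3 pred=T actual=T -> ctr[3]=3
Ev 6: PC=3 idx=3 pred=T actual=N -> ctr[3]=2
Ev 7: PC=3 idx=3 pred=T actual=T -> ctr[3]=3
Ev 8: PC=3 idx=3 pred=T actual=N -> ctr[3]=2
Ev 9: PC=3 idx=3 pred=T actual=T -> ctr[3]=3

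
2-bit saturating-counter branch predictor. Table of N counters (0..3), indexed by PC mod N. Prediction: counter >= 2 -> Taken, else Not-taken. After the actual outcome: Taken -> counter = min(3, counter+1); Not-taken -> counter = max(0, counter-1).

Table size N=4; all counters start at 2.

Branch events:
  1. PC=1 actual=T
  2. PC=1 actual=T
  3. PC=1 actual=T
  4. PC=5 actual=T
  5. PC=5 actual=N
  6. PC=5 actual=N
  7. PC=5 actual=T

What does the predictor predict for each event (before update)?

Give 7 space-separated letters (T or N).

Ev 1: PC=1 idx=1 pred=T actual=T -> ctr[1]=3
Ev 2: PC=1 idx=1 pred=T actual=T -> ctr[1]=3
Ev 3: PC=1 idx=1 pred=T actual=T -> ctr[1]=3
Ev 4: PC=5 idx=1 pred=T actual=T -> ctr[1]=3
Ev 5: PC=5 idx=1 pred=T actual=N -> ctr[1]=2
Ev 6: PC=5 idx=1 pred=T actual=N -> ctr[1]=1
Ev 7: PC=5 idx=1 pred=N actual=T -> ctr[1]=2

Answer: T T T T T T N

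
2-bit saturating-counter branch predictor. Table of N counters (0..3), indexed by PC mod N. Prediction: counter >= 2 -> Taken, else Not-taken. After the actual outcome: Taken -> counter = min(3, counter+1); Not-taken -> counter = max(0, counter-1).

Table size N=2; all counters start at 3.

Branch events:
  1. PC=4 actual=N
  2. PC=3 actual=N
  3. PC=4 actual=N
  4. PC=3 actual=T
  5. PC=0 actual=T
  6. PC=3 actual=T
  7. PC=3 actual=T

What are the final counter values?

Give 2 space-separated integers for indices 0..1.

Ev 1: PC=4 idx=0 pred=T actual=N -> ctr[0]=2
Ev 2: PC=3 idx=1 pred=T actual=N -> ctr[1]=2
Ev 3: PC=4 idx=0 pred=T actual=N -> ctr[0]=1
Ev 4: PC=3 idx=1 pred=T actual=T -> ctr[1]=3
Ev 5: PC=0 idx=0 pred=N actual=T -> ctr[0]=2
Ev 6: PC=3 idx=1 pred=T actual=T -> ctr[1]=3
Ev 7: PC=3 idx=1 pred=T actual=T -> ctr[1]=3

Answer: 2 3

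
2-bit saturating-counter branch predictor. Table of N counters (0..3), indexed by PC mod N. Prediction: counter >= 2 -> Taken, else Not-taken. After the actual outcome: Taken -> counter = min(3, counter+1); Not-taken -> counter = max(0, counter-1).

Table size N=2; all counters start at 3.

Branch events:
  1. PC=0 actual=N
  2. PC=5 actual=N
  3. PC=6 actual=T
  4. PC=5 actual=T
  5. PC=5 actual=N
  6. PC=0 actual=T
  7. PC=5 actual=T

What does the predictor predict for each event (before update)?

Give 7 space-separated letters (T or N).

Ev 1: PC=0 idx=0 pred=T actual=N -> ctr[0]=2
Ev 2: PC=5 idx=1 pred=T actual=N -> ctr[1]=2
Ev 3: PC=6 idx=0 pred=T actual=T -> ctr[0]=3
Ev 4: PC=5 idx=1 pred=T actual=T -> ctr[1]=3
Ev 5: PC=5 idx=1 pred=T actual=N -> ctr[1]=2
Ev 6: PC=0 idx=0 pred=T actual=T -> ctr[0]=3
Ev 7: PC=5 idx=1 pred=T actual=T -> ctr[1]=3

Answer: T T T T T T T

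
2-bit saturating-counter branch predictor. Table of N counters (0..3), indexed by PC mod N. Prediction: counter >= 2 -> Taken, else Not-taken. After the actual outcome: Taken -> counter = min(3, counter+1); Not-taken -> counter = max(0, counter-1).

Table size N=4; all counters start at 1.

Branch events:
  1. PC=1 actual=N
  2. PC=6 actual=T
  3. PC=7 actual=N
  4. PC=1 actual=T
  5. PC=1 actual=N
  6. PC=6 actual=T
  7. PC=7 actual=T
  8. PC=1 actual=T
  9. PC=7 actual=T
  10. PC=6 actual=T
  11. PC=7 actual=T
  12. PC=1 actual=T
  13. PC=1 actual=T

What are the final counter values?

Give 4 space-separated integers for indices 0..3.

Answer: 1 3 3 3

Derivation:
Ev 1: PC=1 idx=1 pred=N actual=N -> ctr[1]=0
Ev 2: PC=6 idx=2 pred=N actual=T -> ctr[2]=2
Ev 3: PC=7 idx=3 pred=N actual=N -> ctr[3]=0
Ev 4: PC=1 idx=1 pred=N actual=T -> ctr[1]=1
Ev 5: PC=1 idx=1 pred=N actual=N -> ctr[1]=0
Ev 6: PC=6 idx=2 pred=T actual=T -> ctr[2]=3
Ev 7: PC=7 idx=3 pred=N actual=T -> ctr[3]=1
Ev 8: PC=1 idx=1 pred=N actual=T -> ctr[1]=1
Ev 9: PC=7 idx=3 pred=N actual=T -> ctr[3]=2
Ev 10: PC=6 idx=2 pred=T actual=T -> ctr[2]=3
Ev 11: PC=7 idx=3 pred=T actual=T -> ctr[3]=3
Ev 12: PC=1 idx=1 pred=N actual=T -> ctr[1]=2
Ev 13: PC=1 idx=1 pred=T actual=T -> ctr[1]=3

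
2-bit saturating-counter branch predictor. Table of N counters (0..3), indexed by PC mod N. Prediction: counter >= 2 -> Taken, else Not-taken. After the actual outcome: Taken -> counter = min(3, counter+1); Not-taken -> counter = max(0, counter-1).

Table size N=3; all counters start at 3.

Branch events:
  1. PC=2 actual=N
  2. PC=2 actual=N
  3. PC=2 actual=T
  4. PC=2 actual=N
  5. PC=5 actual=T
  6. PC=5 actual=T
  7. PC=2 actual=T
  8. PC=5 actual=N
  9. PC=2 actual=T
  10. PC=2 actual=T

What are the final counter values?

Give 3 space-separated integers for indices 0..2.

Answer: 3 3 3

Derivation:
Ev 1: PC=2 idx=2 pred=T actual=N -> ctr[2]=2
Ev 2: PC=2 idx=2 pred=T actual=N -> ctr[2]=1
Ev 3: PC=2 idx=2 pred=N actual=T -> ctr[2]=2
Ev 4: PC=2 idx=2 pred=T actual=N -> ctr[2]=1
Ev 5: PC=5 idx=2 pred=N actual=T -> ctr[2]=2
Ev 6: PC=5 idx=2 pred=T actual=T -> ctr[2]=3
Ev 7: PC=2 idx=2 pred=T actual=T -> ctr[2]=3
Ev 8: PC=5 idx=2 pred=T actual=N -> ctr[2]=2
Ev 9: PC=2 idx=2 pred=T actual=T -> ctr[2]=3
Ev 10: PC=2 idx=2 pred=T actual=T -> ctr[2]=3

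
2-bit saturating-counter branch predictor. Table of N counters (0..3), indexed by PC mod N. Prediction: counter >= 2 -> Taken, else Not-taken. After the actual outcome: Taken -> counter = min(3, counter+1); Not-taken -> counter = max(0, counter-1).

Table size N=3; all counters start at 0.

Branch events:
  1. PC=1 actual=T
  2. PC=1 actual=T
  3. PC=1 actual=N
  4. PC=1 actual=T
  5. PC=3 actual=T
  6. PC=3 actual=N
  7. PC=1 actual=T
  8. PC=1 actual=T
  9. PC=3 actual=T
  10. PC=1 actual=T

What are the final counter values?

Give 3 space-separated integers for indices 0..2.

Answer: 1 3 0

Derivation:
Ev 1: PC=1 idx=1 pred=N actual=T -> ctr[1]=1
Ev 2: PC=1 idx=1 pred=N actual=T -> ctr[1]=2
Ev 3: PC=1 idx=1 pred=T actual=N -> ctr[1]=1
Ev 4: PC=1 idx=1 pred=N actual=T -> ctr[1]=2
Ev 5: PC=3 idx=0 pred=N actual=T -> ctr[0]=1
Ev 6: PC=3 idx=0 pred=N actual=N -> ctr[0]=0
Ev 7: PC=1 idx=1 pred=T actual=T -> ctr[1]=3
Ev 8: PC=1 idx=1 pred=T actual=T -> ctr[1]=3
Ev 9: PC=3 idx=0 pred=N actual=T -> ctr[0]=1
Ev 10: PC=1 idx=1 pred=T actual=T -> ctr[1]=3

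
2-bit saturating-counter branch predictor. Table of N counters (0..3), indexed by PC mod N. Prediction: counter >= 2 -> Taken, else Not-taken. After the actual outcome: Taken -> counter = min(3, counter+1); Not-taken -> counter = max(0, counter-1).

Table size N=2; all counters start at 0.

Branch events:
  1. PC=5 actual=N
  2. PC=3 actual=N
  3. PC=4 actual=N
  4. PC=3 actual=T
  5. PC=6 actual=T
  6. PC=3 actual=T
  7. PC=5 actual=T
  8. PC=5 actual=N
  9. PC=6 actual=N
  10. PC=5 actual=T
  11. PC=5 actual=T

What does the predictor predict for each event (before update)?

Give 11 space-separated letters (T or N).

Answer: N N N N N N T T N T T

Derivation:
Ev 1: PC=5 idx=1 pred=N actual=N -> ctr[1]=0
Ev 2: PC=3 idx=1 pred=N actual=N -> ctr[1]=0
Ev 3: PC=4 idx=0 pred=N actual=N -> ctr[0]=0
Ev 4: PC=3 idx=1 pred=N actual=T -> ctr[1]=1
Ev 5: PC=6 idx=0 pred=N actual=T -> ctr[0]=1
Ev 6: PC=3 idx=1 pred=N actual=T -> ctr[1]=2
Ev 7: PC=5 idx=1 pred=T actual=T -> ctr[1]=3
Ev 8: PC=5 idx=1 pred=T actual=N -> ctr[1]=2
Ev 9: PC=6 idx=0 pred=N actual=N -> ctr[0]=0
Ev 10: PC=5 idx=1 pred=T actual=T -> ctr[1]=3
Ev 11: PC=5 idx=1 pred=T actual=T -> ctr[1]=3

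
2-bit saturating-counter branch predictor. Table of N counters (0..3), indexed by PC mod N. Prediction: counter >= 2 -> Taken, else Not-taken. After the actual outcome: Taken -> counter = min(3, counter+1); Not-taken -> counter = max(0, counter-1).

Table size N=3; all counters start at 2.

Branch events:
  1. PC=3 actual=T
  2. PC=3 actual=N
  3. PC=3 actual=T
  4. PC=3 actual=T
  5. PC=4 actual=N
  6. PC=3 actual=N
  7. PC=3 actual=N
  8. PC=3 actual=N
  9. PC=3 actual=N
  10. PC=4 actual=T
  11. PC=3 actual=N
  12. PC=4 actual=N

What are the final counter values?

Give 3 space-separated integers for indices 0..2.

Answer: 0 1 2

Derivation:
Ev 1: PC=3 idx=0 pred=T actual=T -> ctr[0]=3
Ev 2: PC=3 idx=0 pred=T actual=N -> ctr[0]=2
Ev 3: PC=3 idx=0 pred=T actual=T -> ctr[0]=3
Ev 4: PC=3 idx=0 pred=T actual=T -> ctr[0]=3
Ev 5: PC=4 idx=1 pred=T actual=N -> ctr[1]=1
Ev 6: PC=3 idx=0 pred=T actual=N -> ctr[0]=2
Ev 7: PC=3 idx=0 pred=T actual=N -> ctr[0]=1
Ev 8: PC=3 idx=0 pred=N actual=N -> ctr[0]=0
Ev 9: PC=3 idx=0 pred=N actual=N -> ctr[0]=0
Ev 10: PC=4 idx=1 pred=N actual=T -> ctr[1]=2
Ev 11: PC=3 idx=0 pred=N actual=N -> ctr[0]=0
Ev 12: PC=4 idx=1 pred=T actual=N -> ctr[1]=1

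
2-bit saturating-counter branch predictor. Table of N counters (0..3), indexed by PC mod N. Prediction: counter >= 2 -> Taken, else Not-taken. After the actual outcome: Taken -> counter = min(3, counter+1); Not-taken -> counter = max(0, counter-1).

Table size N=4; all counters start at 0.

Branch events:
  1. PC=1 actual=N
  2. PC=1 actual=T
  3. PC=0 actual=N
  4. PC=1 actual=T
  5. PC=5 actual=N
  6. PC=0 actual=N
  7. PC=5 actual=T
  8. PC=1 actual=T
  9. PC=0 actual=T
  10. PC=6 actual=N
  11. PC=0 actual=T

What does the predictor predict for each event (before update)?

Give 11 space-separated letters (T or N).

Answer: N N N N T N N T N N N

Derivation:
Ev 1: PC=1 idx=1 pred=N actual=N -> ctr[1]=0
Ev 2: PC=1 idx=1 pred=N actual=T -> ctr[1]=1
Ev 3: PC=0 idx=0 pred=N actual=N -> ctr[0]=0
Ev 4: PC=1 idx=1 pred=N actual=T -> ctr[1]=2
Ev 5: PC=5 idx=1 pred=T actual=N -> ctr[1]=1
Ev 6: PC=0 idx=0 pred=N actual=N -> ctr[0]=0
Ev 7: PC=5 idx=1 pred=N actual=T -> ctr[1]=2
Ev 8: PC=1 idx=1 pred=T actual=T -> ctr[1]=3
Ev 9: PC=0 idx=0 pred=N actual=T -> ctr[0]=1
Ev 10: PC=6 idx=2 pred=N actual=N -> ctr[2]=0
Ev 11: PC=0 idx=0 pred=N actual=T -> ctr[0]=2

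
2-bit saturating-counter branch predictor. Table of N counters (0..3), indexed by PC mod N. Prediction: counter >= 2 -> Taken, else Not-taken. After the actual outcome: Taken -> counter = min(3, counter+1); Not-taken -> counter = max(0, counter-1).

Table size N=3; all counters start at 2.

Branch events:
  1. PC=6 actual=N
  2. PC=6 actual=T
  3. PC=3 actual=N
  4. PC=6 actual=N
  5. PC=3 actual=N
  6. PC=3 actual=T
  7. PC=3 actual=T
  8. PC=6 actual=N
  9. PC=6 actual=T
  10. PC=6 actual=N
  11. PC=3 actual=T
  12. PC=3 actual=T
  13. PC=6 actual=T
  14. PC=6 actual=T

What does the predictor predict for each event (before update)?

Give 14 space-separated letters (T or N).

Answer: T N T N N N N T N T N T T T

Derivation:
Ev 1: PC=6 idx=0 pred=T actual=N -> ctr[0]=1
Ev 2: PC=6 idx=0 pred=N actual=T -> ctr[0]=2
Ev 3: PC=3 idx=0 pred=T actual=N -> ctr[0]=1
Ev 4: PC=6 idx=0 pred=N actual=N -> ctr[0]=0
Ev 5: PC=3 idx=0 pred=N actual=N -> ctr[0]=0
Ev 6: PC=3 idx=0 pred=N actual=T -> ctr[0]=1
Ev 7: PC=3 idx=0 pred=N actual=T -> ctr[0]=2
Ev 8: PC=6 idx=0 pred=T actual=N -> ctr[0]=1
Ev 9: PC=6 idx=0 pred=N actual=T -> ctr[0]=2
Ev 10: PC=6 idx=0 pred=T actual=N -> ctr[0]=1
Ev 11: PC=3 idx=0 pred=N actual=T -> ctr[0]=2
Ev 12: PC=3 idx=0 pred=T actual=T -> ctr[0]=3
Ev 13: PC=6 idx=0 pred=T actual=T -> ctr[0]=3
Ev 14: PC=6 idx=0 pred=T actual=T -> ctr[0]=3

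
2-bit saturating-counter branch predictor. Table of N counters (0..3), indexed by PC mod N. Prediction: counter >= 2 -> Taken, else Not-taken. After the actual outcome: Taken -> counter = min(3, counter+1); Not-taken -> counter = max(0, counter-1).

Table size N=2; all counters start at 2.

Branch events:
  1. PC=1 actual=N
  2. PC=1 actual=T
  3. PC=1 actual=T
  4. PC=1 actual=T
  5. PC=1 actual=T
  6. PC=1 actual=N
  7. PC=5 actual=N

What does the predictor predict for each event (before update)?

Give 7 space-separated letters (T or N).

Ev 1: PC=1 idx=1 pred=T actual=N -> ctr[1]=1
Ev 2: PC=1 idx=1 pred=N actual=T -> ctr[1]=2
Ev 3: PC=1 idx=1 pred=T actual=T -> ctr[1]=3
Ev 4: PC=1 idx=1 pred=T actual=T -> ctr[1]=3
Ev 5: PC=1 idx=1 pred=T actual=T -> ctr[1]=3
Ev 6: PC=1 idx=1 pred=T actual=N -> ctr[1]=2
Ev 7: PC=5 idx=1 pred=T actual=N -> ctr[1]=1

Answer: T N T T T T T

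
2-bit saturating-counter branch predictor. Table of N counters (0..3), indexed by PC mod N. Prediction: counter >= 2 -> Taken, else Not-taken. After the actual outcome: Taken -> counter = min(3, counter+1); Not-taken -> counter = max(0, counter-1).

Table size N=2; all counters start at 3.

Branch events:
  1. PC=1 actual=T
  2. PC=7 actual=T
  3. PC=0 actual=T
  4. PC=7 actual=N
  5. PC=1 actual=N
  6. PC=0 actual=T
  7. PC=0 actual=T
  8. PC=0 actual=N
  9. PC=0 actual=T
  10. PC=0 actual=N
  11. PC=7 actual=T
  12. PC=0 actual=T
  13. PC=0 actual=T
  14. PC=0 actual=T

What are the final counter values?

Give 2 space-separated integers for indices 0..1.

Ev 1: PC=1 idx=1 pred=T actual=T -> ctr[1]=3
Ev 2: PC=7 idx=1 pred=T actual=T -> ctr[1]=3
Ev 3: PC=0 idx=0 pred=T actual=T -> ctr[0]=3
Ev 4: PC=7 idx=1 pred=T actual=N -> ctr[1]=2
Ev 5: PC=1 idx=1 pred=T actual=N -> ctr[1]=1
Ev 6: PC=0 idx=0 pred=T actual=T -> ctr[0]=3
Ev 7: PC=0 idx=0 pred=T actual=T -> ctr[0]=3
Ev 8: PC=0 idx=0 pred=T actual=N -> ctr[0]=2
Ev 9: PC=0 idx=0 pred=T actual=T -> ctr[0]=3
Ev 10: PC=0 idx=0 pred=T actual=N -> ctr[0]=2
Ev 11: PC=7 idx=1 pred=N actual=T -> ctr[1]=2
Ev 12: PC=0 idx=0 pred=T actual=T -> ctr[0]=3
Ev 13: PC=0 idx=0 pred=T actual=T -> ctr[0]=3
Ev 14: PC=0 idx=0 pred=T actual=T -> ctr[0]=3

Answer: 3 2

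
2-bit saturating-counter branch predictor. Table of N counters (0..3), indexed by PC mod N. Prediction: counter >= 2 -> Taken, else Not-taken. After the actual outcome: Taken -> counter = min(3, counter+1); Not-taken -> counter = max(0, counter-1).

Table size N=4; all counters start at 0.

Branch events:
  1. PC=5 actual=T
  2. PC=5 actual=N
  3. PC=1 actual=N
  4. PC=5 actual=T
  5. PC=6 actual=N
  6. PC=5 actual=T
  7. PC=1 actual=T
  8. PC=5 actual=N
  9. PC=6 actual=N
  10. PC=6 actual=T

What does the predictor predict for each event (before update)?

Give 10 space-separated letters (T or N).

Ev 1: PC=5 idx=1 pred=N actual=T -> ctr[1]=1
Ev 2: PC=5 idx=1 pred=N actual=N -> ctr[1]=0
Ev 3: PC=1 idx=1 pred=N actual=N -> ctr[1]=0
Ev 4: PC=5 idx=1 pred=N actual=T -> ctr[1]=1
Ev 5: PC=6 idx=2 pred=N actual=N -> ctr[2]=0
Ev 6: PC=5 idx=1 pred=N actual=T -> ctr[1]=2
Ev 7: PC=1 idx=1 pred=T actual=T -> ctr[1]=3
Ev 8: PC=5 idx=1 pred=T actual=N -> ctr[1]=2
Ev 9: PC=6 idx=2 pred=N actual=N -> ctr[2]=0
Ev 10: PC=6 idx=2 pred=N actual=T -> ctr[2]=1

Answer: N N N N N N T T N N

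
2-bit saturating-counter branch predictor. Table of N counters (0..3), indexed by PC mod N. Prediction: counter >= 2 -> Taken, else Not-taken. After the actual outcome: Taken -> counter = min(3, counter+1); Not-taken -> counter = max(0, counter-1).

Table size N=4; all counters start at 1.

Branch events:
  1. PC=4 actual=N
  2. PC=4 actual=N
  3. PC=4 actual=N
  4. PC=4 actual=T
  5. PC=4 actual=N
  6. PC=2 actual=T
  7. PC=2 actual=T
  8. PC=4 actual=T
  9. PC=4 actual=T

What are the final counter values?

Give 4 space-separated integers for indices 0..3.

Ev 1: PC=4 idx=0 pred=N actual=N -> ctr[0]=0
Ev 2: PC=4 idx=0 pred=N actual=N -> ctr[0]=0
Ev 3: PC=4 idx=0 pred=N actual=N -> ctr[0]=0
Ev 4: PC=4 idx=0 pred=N actual=T -> ctr[0]=1
Ev 5: PC=4 idx=0 pred=N actual=N -> ctr[0]=0
Ev 6: PC=2 idx=2 pred=N actual=T -> ctr[2]=2
Ev 7: PC=2 idx=2 pred=T actual=T -> ctr[2]=3
Ev 8: PC=4 idx=0 pred=N actual=T -> ctr[0]=1
Ev 9: PC=4 idx=0 pred=N actual=T -> ctr[0]=2

Answer: 2 1 3 1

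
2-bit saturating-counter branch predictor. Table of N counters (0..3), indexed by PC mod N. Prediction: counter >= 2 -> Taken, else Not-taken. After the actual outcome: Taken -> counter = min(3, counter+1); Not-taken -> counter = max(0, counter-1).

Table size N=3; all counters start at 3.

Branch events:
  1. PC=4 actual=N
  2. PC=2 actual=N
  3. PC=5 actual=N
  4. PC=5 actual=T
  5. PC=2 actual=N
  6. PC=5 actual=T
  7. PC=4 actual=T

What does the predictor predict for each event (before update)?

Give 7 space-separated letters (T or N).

Answer: T T T N T N T

Derivation:
Ev 1: PC=4 idx=1 pred=T actual=N -> ctr[1]=2
Ev 2: PC=2 idx=2 pred=T actual=N -> ctr[2]=2
Ev 3: PC=5 idx=2 pred=T actual=N -> ctr[2]=1
Ev 4: PC=5 idx=2 pred=N actual=T -> ctr[2]=2
Ev 5: PC=2 idx=2 pred=T actual=N -> ctr[2]=1
Ev 6: PC=5 idx=2 pred=N actual=T -> ctr[2]=2
Ev 7: PC=4 idx=1 pred=T actual=T -> ctr[1]=3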